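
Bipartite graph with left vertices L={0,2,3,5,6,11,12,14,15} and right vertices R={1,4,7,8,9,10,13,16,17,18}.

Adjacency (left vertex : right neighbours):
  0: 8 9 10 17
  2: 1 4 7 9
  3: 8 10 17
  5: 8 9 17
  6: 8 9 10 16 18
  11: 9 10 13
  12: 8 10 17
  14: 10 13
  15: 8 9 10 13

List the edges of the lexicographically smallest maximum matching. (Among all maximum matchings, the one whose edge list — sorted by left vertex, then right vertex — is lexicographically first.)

|M| = 7 (so the lex-smallest maximum matching has 7 edges)
process left vertices in ascending order; for each, take the smallest-labelled available neighbour that still permits 7 edges overall, or leave it unmatched if none does
lex-smallest matching: {0-8, 2-1, 3-10, 5-9, 6-16, 11-13, 12-17}

Lex-smallest maximum matching: {(0,8), (2,1), (3,10), (5,9), (6,16), (11,13), (12,17)}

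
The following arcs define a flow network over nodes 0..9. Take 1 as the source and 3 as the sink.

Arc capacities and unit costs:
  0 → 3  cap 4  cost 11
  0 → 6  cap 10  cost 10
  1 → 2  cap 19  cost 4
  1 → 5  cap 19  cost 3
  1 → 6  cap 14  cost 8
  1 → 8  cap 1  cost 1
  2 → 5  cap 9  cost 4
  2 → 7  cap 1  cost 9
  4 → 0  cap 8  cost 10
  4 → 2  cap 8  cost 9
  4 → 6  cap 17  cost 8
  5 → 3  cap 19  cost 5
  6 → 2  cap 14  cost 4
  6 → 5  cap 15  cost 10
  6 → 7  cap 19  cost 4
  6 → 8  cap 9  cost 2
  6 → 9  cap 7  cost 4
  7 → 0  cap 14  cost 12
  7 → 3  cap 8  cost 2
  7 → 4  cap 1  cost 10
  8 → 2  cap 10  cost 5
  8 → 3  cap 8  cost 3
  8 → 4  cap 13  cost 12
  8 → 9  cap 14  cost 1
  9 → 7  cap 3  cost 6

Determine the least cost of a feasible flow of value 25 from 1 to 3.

Minimum cost for 25 units: 221

shortest-cost path #1: 1→8→3 push 1 @ unit cost 4 (adds 4)
shortest-cost path #2: 1→5→3 push 19 @ unit cost 8 (adds 152)
shortest-cost path #3: 1→6→8→3 push 5 @ unit cost 13 (adds 65)
total cost = 221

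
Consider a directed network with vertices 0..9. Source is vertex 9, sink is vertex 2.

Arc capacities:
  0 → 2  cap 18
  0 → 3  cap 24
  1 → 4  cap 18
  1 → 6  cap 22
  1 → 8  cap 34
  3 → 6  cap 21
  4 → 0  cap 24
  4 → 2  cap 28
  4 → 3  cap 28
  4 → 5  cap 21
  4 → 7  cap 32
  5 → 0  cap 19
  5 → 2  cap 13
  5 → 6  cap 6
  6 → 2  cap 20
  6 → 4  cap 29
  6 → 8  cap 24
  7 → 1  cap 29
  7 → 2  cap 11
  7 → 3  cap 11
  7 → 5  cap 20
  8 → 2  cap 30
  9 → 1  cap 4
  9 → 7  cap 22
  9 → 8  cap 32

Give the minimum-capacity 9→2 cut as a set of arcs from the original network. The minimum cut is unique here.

Min-cut arcs: {(8,2), (9,1), (9,7)} (total capacity 56)

augment #1: 9→7→2 push 11
augment #2: 9→8→2 push 30
augment #3: 9→1→4→2 push 4
augment #4: 9→7→5→2 push 11
max flow = 56; residual-reachable set from 9 gives S-side
cut edges (S→T): {(8,2), (9,1), (9,7)} total cap 56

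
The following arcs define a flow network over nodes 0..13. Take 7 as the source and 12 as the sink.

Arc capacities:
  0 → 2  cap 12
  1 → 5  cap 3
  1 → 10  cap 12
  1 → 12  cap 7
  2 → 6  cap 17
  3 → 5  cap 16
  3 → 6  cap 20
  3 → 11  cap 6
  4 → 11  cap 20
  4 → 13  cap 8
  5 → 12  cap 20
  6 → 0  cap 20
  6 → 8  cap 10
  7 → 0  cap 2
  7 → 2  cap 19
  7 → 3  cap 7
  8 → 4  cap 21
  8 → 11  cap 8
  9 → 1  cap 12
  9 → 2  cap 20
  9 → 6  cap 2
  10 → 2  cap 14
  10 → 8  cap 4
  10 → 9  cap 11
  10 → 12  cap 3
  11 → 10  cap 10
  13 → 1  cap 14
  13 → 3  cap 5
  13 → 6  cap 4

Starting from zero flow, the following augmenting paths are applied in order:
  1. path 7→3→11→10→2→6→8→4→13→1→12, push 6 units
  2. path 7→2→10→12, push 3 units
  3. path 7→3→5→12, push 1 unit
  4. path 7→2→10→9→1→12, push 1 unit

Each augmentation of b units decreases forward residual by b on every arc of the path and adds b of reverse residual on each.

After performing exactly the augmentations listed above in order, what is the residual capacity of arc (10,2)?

after path 1 (7→3→11→10→2→6→8→4→13→1→12, push 6): res(10,2)=8
after path 2 (7→2→10→12, push 3): res(10,2)=11
after path 3 (7→3→5→12, push 1): res(10,2)=11
after path 4 (7→2→10→9→1→12, push 1): res(10,2)=12

Residual capacity of (10,2): 12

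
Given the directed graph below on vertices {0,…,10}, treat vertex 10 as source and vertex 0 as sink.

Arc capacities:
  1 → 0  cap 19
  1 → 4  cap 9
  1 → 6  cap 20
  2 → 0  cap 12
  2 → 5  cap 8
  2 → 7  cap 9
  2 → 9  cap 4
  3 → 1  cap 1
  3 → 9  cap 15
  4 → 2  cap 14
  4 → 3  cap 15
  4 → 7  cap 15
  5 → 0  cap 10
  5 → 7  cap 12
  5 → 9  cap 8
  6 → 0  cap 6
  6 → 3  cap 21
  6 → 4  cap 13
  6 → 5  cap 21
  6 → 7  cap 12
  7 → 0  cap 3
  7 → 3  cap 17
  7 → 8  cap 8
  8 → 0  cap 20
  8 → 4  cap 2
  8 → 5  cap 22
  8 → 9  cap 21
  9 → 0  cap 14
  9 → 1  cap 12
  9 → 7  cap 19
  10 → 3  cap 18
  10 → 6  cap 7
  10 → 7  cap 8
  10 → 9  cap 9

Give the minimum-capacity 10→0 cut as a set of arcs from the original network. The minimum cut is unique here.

augment #1: 10→6→0 push 6
augment #2: 10→7→0 push 3
augment #3: 10→9→0 push 9
augment #4: 10→3→1→0 push 1
augment #5: 10→3→9→0 push 5
augment #6: 10→6→5→0 push 1
augment #7: 10→7→8→0 push 5
augment #8: 10→3→9→1→0 push 10
max flow = 40; residual-reachable set from 10 gives S-side
cut edges (S→T): {(3,1), (3,9), (10,6), (10,7), (10,9)} total cap 40

Min-cut arcs: {(3,1), (3,9), (10,6), (10,7), (10,9)} (total capacity 40)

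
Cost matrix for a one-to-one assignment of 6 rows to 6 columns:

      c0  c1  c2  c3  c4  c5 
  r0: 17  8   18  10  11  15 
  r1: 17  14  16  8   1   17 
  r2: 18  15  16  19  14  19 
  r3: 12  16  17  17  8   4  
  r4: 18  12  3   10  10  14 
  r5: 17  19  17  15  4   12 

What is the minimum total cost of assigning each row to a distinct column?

optimal assignment: row0→col1 (cost 8), row1→col3 (cost 8), row2→col0 (cost 18), row3→col5 (cost 4), row4→col2 (cost 3), row5→col4 (cost 4)
total = 8 + 8 + 18 + 4 + 3 + 4 = 45

Minimum assignment cost: 45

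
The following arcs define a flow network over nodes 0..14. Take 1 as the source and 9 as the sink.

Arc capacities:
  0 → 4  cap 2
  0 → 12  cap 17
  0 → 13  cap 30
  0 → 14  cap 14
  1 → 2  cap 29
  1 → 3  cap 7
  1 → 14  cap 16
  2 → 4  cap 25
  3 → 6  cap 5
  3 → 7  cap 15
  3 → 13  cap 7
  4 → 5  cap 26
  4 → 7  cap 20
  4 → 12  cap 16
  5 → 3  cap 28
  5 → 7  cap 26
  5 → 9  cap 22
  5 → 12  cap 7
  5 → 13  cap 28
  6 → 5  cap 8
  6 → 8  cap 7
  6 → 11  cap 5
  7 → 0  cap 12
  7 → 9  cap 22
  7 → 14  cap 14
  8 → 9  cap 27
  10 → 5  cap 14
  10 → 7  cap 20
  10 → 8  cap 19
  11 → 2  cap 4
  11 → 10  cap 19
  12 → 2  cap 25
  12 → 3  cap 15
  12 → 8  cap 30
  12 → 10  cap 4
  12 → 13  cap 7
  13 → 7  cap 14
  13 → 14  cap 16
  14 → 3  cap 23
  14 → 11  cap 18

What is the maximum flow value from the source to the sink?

Maximum flow value: 48

augment #1: 1→3→7→9 bottleneck 7, total now 7
augment #2: 1→2→4→5→9 bottleneck 22, total now 29
augment #3: 1→2→4→7→9 bottleneck 3, total now 32
augment #4: 1→14→3→7→9 bottleneck 8, total now 40
augment #5: 1→14→3→6→8→9 bottleneck 5, total now 45
augment #6: 1→14→3→13→7→9 bottleneck 3, total now 48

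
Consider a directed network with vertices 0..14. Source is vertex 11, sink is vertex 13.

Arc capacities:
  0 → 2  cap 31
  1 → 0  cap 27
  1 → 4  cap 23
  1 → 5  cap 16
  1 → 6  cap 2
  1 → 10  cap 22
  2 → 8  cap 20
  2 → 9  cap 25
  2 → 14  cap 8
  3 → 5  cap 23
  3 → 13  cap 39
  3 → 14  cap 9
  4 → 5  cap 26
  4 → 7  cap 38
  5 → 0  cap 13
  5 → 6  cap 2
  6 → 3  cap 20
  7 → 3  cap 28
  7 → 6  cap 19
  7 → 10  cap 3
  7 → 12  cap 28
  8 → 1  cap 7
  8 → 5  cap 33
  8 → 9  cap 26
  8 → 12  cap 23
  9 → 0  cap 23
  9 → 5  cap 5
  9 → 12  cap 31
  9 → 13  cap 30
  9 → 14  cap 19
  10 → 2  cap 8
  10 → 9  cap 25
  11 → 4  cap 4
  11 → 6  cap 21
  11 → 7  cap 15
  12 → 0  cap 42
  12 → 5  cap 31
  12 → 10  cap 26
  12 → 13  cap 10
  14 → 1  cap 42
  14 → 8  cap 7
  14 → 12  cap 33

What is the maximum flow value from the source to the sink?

augment #1: 11→6→3→13 bottleneck 20, total now 20
augment #2: 11→7→3→13 bottleneck 15, total now 35
augment #3: 11→4→7→3→13 bottleneck 4, total now 39

Maximum flow value: 39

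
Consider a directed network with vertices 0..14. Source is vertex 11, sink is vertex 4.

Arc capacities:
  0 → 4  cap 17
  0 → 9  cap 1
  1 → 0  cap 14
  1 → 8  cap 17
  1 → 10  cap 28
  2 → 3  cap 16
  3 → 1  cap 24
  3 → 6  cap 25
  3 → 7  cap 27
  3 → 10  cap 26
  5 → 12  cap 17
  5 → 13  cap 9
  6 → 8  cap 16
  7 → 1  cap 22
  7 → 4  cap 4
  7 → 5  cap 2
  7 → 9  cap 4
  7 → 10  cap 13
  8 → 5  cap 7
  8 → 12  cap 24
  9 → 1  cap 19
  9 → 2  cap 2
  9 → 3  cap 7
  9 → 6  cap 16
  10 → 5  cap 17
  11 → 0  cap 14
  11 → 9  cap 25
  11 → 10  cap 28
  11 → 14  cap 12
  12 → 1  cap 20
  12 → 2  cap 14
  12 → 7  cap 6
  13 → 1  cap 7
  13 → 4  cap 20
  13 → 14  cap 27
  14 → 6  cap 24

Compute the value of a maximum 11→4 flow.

augment #1: 11→0→4 bottleneck 14, total now 14
augment #2: 11→9→1→0→4 bottleneck 3, total now 17
augment #3: 11→9→3→7→4 bottleneck 4, total now 21
augment #4: 11→10→5→13→4 bottleneck 9, total now 30

Maximum flow value: 30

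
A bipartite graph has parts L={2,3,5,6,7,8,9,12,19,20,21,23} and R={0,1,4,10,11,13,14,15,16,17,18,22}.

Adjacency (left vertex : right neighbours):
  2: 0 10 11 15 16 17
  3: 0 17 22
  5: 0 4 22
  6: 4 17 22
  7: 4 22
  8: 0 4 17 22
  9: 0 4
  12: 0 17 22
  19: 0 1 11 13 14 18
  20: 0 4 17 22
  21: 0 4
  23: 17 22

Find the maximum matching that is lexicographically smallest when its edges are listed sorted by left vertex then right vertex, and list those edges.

|M| = 6 (so the lex-smallest maximum matching has 6 edges)
process left vertices in ascending order; for each, take the smallest-labelled available neighbour that still permits 6 edges overall, or leave it unmatched if none does
lex-smallest matching: {2-10, 3-0, 5-4, 6-17, 7-22, 19-1}

Lex-smallest maximum matching: {(2,10), (3,0), (5,4), (6,17), (7,22), (19,1)}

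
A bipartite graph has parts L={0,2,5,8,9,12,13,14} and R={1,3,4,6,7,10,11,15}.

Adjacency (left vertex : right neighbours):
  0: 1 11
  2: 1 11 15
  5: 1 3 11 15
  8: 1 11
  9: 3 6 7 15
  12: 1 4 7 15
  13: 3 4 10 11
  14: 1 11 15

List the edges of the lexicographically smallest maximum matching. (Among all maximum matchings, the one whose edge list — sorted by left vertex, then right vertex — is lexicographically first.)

Lex-smallest maximum matching: {(0,1), (2,11), (5,3), (9,6), (12,4), (13,10), (14,15)}

|M| = 7 (so the lex-smallest maximum matching has 7 edges)
process left vertices in ascending order; for each, take the smallest-labelled available neighbour that still permits 7 edges overall, or leave it unmatched if none does
lex-smallest matching: {0-1, 2-11, 5-3, 9-6, 12-4, 13-10, 14-15}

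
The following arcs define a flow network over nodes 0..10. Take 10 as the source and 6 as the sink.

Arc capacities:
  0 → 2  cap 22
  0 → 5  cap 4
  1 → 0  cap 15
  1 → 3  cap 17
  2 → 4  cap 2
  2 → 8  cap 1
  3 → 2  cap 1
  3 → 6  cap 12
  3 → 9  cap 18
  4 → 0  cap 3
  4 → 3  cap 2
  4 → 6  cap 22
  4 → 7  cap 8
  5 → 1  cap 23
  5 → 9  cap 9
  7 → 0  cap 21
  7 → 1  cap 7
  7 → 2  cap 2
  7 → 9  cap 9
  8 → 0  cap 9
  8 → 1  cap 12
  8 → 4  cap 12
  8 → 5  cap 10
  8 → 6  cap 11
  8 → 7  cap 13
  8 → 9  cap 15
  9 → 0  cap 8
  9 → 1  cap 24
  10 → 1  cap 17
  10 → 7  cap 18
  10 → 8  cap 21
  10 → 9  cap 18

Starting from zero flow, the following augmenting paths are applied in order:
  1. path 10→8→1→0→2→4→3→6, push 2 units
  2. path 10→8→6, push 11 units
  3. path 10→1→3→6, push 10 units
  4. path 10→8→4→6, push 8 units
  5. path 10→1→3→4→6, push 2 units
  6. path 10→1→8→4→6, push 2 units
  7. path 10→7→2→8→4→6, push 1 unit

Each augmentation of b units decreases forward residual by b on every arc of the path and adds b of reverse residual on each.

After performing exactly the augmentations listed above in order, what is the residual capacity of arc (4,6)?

after path 1 (10→8→1→0→2→4→3→6, push 2): res(4,6)=22
after path 2 (10→8→6, push 11): res(4,6)=22
after path 3 (10→1→3→6, push 10): res(4,6)=22
after path 4 (10→8→4→6, push 8): res(4,6)=14
after path 5 (10→1→3→4→6, push 2): res(4,6)=12
after path 6 (10→1→8→4→6, push 2): res(4,6)=10
after path 7 (10→7→2→8→4→6, push 1): res(4,6)=9

Residual capacity of (4,6): 9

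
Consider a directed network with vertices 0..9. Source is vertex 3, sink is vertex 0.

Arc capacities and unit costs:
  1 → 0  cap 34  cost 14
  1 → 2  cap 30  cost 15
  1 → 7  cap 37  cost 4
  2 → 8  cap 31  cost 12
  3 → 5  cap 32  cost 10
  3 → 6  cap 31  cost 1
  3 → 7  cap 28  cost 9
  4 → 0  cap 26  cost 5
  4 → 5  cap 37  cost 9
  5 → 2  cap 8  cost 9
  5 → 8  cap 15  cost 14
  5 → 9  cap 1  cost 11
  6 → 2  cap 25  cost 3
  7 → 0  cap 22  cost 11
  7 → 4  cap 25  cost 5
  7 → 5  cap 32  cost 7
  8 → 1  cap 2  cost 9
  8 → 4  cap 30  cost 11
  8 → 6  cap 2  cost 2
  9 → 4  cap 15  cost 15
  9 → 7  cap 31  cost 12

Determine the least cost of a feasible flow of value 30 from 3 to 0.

shortest-cost path #1: 3→7→4→0 push 25 @ unit cost 19 (adds 475)
shortest-cost path #2: 3→7→0 push 3 @ unit cost 20 (adds 60)
shortest-cost path #3: 3→6→2→8→4→0 push 1 @ unit cost 32 (adds 32)
shortest-cost path #4: 3→6→2→8→4→7→0 push 1 @ unit cost 33 (adds 33)
total cost = 600

Minimum cost for 30 units: 600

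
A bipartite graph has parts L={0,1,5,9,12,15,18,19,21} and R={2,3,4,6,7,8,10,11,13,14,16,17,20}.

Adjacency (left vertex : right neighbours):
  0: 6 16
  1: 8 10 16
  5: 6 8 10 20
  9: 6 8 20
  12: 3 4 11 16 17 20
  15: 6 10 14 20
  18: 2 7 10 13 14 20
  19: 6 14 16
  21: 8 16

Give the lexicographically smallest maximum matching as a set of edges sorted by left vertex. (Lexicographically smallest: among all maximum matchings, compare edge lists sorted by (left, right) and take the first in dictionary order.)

Lex-smallest maximum matching: {(0,6), (1,8), (5,10), (9,20), (12,3), (15,14), (18,2), (19,16)}

|M| = 8 (so the lex-smallest maximum matching has 8 edges)
process left vertices in ascending order; for each, take the smallest-labelled available neighbour that still permits 8 edges overall, or leave it unmatched if none does
lex-smallest matching: {0-6, 1-8, 5-10, 9-20, 12-3, 15-14, 18-2, 19-16}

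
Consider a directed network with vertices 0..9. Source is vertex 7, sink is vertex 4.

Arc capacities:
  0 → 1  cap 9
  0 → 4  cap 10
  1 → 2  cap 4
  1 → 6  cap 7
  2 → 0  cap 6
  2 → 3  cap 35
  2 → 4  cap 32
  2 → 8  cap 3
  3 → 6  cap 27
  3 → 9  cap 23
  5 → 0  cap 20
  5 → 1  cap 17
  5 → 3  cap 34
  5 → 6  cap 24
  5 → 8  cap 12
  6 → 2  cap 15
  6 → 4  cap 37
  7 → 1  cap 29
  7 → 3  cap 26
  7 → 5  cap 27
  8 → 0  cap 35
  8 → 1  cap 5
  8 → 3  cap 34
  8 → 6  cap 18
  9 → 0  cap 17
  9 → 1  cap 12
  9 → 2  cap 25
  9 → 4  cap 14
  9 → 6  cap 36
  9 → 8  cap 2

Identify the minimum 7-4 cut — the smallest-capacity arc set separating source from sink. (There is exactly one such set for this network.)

augment #1: 7→1→2→4 push 4
augment #2: 7→1→6→4 push 7
augment #3: 7→3→6→4 push 26
augment #4: 7→5→0→4 push 10
augment #5: 7→5→6→4 push 4
augment #6: 7→5→3→9→4 push 13
max flow = 64; residual-reachable set from 7 gives S-side
cut edges (S→T): {(1,2), (1,6), (7,3), (7,5)} total cap 64

Min-cut arcs: {(1,2), (1,6), (7,3), (7,5)} (total capacity 64)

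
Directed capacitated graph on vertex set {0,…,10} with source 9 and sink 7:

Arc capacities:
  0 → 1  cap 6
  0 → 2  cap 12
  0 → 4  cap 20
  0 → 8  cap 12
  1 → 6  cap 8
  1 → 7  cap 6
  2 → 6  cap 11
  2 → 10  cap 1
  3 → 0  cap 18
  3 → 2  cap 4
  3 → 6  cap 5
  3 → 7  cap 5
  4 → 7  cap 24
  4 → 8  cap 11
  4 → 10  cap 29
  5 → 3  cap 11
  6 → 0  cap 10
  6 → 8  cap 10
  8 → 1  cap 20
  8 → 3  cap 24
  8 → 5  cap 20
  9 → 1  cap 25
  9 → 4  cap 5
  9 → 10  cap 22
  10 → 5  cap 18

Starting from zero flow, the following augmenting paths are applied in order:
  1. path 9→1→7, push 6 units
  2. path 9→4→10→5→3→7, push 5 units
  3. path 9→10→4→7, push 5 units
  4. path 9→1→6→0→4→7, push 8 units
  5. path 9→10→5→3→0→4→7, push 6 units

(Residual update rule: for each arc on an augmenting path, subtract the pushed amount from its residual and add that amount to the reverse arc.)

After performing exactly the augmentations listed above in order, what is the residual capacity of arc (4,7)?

after path 1 (9→1→7, push 6): res(4,7)=24
after path 2 (9→4→10→5→3→7, push 5): res(4,7)=24
after path 3 (9→10→4→7, push 5): res(4,7)=19
after path 4 (9→1→6→0→4→7, push 8): res(4,7)=11
after path 5 (9→10→5→3→0→4→7, push 6): res(4,7)=5

Residual capacity of (4,7): 5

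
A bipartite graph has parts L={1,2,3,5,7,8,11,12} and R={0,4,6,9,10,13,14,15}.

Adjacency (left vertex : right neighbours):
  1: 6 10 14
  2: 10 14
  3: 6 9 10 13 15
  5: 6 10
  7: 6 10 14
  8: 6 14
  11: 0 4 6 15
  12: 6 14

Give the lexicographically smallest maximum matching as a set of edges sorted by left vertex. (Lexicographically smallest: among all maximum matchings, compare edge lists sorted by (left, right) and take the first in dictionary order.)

|M| = 5 (so the lex-smallest maximum matching has 5 edges)
process left vertices in ascending order; for each, take the smallest-labelled available neighbour that still permits 5 edges overall, or leave it unmatched if none does
lex-smallest matching: {1-6, 2-10, 3-9, 7-14, 11-0}

Lex-smallest maximum matching: {(1,6), (2,10), (3,9), (7,14), (11,0)}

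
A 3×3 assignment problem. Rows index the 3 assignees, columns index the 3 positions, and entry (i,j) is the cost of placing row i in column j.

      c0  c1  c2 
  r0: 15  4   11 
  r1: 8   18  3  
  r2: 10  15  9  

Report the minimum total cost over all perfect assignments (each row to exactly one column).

optimal assignment: row0→col1 (cost 4), row1→col2 (cost 3), row2→col0 (cost 10)
total = 4 + 3 + 10 = 17

Minimum assignment cost: 17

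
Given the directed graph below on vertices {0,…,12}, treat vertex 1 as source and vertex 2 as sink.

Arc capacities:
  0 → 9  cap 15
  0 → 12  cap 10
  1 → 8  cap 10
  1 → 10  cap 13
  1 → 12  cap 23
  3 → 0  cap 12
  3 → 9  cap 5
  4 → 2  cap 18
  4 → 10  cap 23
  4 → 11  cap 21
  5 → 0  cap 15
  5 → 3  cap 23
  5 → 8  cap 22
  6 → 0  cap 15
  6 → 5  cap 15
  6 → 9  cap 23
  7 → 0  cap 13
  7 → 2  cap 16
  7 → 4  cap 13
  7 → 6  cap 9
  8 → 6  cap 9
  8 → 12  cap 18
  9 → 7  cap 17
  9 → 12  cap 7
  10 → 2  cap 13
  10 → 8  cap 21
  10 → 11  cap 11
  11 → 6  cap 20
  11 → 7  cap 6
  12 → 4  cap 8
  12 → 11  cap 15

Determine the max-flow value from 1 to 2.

augment #1: 1→10→2 bottleneck 13, total now 13
augment #2: 1→12→4→2 bottleneck 8, total now 21
augment #3: 1→12→11→7→2 bottleneck 6, total now 27
augment #4: 1→8→6→9→7→2 bottleneck 9, total now 36
augment #5: 1→12→11→6→9→7→2 bottleneck 1, total now 37
augment #6: 1→12→11→6→9→7→4→2 bottleneck 7, total now 44

Maximum flow value: 44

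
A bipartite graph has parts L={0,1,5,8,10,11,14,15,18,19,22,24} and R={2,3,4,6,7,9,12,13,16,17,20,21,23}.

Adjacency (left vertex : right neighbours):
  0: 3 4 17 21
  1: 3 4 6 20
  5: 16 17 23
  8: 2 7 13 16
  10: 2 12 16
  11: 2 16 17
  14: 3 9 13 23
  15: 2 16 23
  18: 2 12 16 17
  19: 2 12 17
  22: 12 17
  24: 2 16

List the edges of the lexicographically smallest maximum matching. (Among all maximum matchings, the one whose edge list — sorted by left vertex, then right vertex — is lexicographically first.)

|M| = 9 (so the lex-smallest maximum matching has 9 edges)
process left vertices in ascending order; for each, take the smallest-labelled available neighbour that still permits 9 edges overall, or leave it unmatched if none does
lex-smallest matching: {0-3, 1-4, 5-16, 8-7, 10-2, 11-17, 14-9, 15-23, 18-12}

Lex-smallest maximum matching: {(0,3), (1,4), (5,16), (8,7), (10,2), (11,17), (14,9), (15,23), (18,12)}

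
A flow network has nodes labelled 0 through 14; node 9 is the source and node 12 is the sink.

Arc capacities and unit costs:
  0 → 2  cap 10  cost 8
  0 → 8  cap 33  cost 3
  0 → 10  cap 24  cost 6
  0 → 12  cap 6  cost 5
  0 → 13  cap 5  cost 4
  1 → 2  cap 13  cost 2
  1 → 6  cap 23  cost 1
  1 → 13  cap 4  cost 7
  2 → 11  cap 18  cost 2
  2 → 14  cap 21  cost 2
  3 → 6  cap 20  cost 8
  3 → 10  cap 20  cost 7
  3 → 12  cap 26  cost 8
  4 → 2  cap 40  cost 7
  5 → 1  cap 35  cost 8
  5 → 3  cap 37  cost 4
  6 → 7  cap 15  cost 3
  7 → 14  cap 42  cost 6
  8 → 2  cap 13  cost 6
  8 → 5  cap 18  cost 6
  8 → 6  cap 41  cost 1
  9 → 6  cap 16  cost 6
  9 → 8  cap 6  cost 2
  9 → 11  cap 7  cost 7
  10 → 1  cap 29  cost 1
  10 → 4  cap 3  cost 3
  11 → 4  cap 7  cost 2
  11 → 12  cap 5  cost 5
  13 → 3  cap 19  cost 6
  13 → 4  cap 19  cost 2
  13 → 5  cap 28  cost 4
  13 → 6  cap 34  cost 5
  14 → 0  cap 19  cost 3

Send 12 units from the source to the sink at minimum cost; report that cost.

shortest-cost path #1: 9→11→12 push 5 @ unit cost 12 (adds 60)
shortest-cost path #2: 9→8→2→14→0→12 push 6 @ unit cost 18 (adds 108)
shortest-cost path #3: 9→6→7→14→2→8→5→3→12 push 1 @ unit cost 25 (adds 25)
total cost = 193

Minimum cost for 12 units: 193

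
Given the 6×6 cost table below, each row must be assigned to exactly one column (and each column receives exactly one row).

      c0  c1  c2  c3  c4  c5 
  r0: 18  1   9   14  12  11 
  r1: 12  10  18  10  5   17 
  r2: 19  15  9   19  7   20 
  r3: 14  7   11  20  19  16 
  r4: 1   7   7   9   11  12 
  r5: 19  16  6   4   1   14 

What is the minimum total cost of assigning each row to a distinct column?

optimal assignment: row0→col1 (cost 1), row1→col4 (cost 5), row2→col2 (cost 9), row3→col5 (cost 16), row4→col0 (cost 1), row5→col3 (cost 4)
total = 1 + 5 + 9 + 16 + 1 + 4 = 36

Minimum assignment cost: 36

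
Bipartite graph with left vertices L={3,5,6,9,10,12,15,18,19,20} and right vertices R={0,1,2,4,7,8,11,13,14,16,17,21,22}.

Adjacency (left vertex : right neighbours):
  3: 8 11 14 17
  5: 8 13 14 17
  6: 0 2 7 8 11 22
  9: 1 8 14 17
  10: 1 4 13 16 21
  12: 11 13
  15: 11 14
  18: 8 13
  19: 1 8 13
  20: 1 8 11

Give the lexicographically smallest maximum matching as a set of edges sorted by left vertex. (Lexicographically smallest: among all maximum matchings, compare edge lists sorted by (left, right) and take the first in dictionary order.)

Lex-smallest maximum matching: {(3,8), (5,13), (6,0), (9,17), (10,4), (12,11), (15,14), (19,1)}

|M| = 8 (so the lex-smallest maximum matching has 8 edges)
process left vertices in ascending order; for each, take the smallest-labelled available neighbour that still permits 8 edges overall, or leave it unmatched if none does
lex-smallest matching: {3-8, 5-13, 6-0, 9-17, 10-4, 12-11, 15-14, 19-1}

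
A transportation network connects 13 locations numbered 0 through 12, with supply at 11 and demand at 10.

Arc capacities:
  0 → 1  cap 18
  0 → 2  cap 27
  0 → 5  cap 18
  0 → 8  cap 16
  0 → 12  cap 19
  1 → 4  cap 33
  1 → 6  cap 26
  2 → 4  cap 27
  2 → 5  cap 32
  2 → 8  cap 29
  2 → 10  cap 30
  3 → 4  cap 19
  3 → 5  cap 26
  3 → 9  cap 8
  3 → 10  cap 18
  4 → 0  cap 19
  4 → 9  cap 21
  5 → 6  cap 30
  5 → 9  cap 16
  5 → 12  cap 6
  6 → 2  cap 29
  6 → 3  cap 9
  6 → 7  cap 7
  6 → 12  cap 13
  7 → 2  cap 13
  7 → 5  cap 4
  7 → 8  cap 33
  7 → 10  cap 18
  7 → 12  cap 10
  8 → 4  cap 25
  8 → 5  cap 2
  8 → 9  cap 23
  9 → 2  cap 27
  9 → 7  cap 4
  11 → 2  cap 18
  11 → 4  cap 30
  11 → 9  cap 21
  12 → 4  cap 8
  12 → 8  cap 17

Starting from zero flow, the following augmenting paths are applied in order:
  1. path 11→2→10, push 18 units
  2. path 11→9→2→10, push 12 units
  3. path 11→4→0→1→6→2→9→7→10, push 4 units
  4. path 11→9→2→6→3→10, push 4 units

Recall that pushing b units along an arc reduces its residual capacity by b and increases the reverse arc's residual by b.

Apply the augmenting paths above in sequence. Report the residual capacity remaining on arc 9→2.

Residual capacity of (9,2): 15

after path 1 (11→2→10, push 18): res(9,2)=27
after path 2 (11→9→2→10, push 12): res(9,2)=15
after path 3 (11→4→0→1→6→2→9→7→10, push 4): res(9,2)=19
after path 4 (11→9→2→6→3→10, push 4): res(9,2)=15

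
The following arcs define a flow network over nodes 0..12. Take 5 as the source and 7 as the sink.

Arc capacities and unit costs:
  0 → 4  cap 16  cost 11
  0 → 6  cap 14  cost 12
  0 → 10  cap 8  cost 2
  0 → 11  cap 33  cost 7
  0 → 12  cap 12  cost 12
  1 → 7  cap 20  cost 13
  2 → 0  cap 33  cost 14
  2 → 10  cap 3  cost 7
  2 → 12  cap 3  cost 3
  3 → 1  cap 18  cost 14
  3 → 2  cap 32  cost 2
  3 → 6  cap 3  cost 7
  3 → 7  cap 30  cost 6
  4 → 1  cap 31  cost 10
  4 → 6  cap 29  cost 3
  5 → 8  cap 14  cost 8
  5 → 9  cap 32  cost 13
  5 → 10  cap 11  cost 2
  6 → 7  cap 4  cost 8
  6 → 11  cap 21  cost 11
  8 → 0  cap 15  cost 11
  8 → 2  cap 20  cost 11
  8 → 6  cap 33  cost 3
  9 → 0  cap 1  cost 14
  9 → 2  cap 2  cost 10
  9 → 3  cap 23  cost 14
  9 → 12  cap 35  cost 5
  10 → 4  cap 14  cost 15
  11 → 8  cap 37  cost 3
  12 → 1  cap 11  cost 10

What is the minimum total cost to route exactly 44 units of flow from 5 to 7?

shortest-cost path #1: 5→8→6→7 push 4 @ unit cost 19 (adds 76)
shortest-cost path #2: 5→9→3→7 push 23 @ unit cost 33 (adds 759)
shortest-cost path #3: 5→10→4→1→7 push 11 @ unit cost 40 (adds 440)
shortest-cost path #4: 5→9→12→1→7 push 6 @ unit cost 41 (adds 246)
total cost = 1521

Minimum cost for 44 units: 1521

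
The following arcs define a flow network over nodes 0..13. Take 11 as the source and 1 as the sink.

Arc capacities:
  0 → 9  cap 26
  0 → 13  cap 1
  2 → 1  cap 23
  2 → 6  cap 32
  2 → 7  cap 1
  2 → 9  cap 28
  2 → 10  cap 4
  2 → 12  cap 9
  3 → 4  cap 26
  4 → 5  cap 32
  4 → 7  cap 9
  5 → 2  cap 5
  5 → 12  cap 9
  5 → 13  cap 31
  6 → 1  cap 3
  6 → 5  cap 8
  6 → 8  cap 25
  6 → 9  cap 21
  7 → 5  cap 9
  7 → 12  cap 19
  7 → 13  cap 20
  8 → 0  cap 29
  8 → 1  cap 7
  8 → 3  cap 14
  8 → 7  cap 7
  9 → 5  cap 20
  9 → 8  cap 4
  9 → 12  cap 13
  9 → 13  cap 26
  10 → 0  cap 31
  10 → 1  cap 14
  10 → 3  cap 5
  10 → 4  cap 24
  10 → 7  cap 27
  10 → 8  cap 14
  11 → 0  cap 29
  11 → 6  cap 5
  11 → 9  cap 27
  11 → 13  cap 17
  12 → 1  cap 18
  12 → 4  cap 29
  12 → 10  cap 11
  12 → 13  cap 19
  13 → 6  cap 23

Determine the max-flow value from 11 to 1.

augment #1: 11→6→1 bottleneck 3, total now 3
augment #2: 11→6→8→1 bottleneck 2, total now 5
augment #3: 11→9→8→1 bottleneck 4, total now 9
augment #4: 11→9→12→1 bottleneck 13, total now 22
augment #5: 11→9→5→2→1 bottleneck 5, total now 27
augment #6: 11→9→5→12→1 bottleneck 5, total now 32
augment #7: 11→13→6→8→1 bottleneck 1, total now 33
augment #8: 11→0→9→5→12→10→1 bottleneck 4, total now 37
augment #9: 11→13→6→8→7→12→10→1 bottleneck 7, total now 44

Maximum flow value: 44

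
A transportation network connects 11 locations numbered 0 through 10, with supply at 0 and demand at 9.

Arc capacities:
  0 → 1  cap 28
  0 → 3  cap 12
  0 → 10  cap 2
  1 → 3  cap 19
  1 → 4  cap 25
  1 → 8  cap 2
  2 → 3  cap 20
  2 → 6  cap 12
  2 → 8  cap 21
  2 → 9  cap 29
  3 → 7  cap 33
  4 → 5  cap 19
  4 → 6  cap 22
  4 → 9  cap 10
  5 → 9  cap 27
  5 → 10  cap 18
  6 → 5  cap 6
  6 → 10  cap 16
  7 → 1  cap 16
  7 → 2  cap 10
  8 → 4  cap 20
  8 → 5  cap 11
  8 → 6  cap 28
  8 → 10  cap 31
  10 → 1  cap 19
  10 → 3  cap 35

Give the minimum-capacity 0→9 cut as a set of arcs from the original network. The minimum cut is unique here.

Min-cut arcs: {(1,4), (1,8), (7,2)} (total capacity 37)

augment #1: 0→1→4→9 push 10
augment #2: 0→1→4→5→9 push 15
augment #3: 0→1→8→5→9 push 2
augment #4: 0→3→7→2→9 push 10
max flow = 37; residual-reachable set from 0 gives S-side
cut edges (S→T): {(1,4), (1,8), (7,2)} total cap 37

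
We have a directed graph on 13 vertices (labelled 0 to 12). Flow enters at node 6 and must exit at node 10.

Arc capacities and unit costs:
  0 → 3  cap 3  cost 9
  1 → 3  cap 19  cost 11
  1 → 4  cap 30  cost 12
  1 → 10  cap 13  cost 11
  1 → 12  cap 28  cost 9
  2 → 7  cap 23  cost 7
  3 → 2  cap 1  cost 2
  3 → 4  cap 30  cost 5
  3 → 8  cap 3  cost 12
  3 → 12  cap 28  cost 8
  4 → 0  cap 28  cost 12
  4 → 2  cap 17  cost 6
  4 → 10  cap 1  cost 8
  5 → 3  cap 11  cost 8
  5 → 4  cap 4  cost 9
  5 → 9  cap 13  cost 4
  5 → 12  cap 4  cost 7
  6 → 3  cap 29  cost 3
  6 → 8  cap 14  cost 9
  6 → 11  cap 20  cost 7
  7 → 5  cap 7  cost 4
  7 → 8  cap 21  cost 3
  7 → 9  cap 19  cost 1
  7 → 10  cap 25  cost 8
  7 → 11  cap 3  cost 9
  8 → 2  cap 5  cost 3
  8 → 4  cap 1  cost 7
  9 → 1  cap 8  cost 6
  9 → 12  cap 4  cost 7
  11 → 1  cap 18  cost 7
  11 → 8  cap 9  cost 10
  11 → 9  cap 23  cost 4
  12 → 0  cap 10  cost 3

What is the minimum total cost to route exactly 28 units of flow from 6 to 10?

shortest-cost path #1: 6→3→4→10 push 1 @ unit cost 16 (adds 16)
shortest-cost path #2: 6→3→2→7→10 push 1 @ unit cost 20 (adds 20)
shortest-cost path #3: 6→11→1→10 push 13 @ unit cost 25 (adds 325)
shortest-cost path #4: 6→8→2→7→10 push 5 @ unit cost 27 (adds 135)
shortest-cost path #5: 6→3→4→2→7→10 push 8 @ unit cost 29 (adds 232)
total cost = 728

Minimum cost for 28 units: 728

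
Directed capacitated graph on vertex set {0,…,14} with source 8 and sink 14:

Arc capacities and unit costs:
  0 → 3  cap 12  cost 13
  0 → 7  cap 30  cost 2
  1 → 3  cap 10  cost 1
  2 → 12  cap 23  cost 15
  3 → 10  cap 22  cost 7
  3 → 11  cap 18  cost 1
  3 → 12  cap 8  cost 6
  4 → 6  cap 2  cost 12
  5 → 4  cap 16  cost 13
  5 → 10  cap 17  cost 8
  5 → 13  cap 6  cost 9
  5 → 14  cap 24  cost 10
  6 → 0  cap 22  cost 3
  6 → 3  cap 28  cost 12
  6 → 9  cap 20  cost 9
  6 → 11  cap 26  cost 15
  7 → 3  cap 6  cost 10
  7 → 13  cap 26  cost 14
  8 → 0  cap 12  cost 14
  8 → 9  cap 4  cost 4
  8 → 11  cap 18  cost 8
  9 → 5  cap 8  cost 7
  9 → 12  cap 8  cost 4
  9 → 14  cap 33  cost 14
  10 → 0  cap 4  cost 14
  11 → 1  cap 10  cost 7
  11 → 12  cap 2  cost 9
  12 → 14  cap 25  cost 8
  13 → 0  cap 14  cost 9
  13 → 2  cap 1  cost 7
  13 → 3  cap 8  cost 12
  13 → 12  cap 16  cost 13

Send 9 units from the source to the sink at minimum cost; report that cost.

shortest-cost path #1: 8→9→12→14 push 4 @ unit cost 16 (adds 64)
shortest-cost path #2: 8→11→12→14 push 2 @ unit cost 25 (adds 50)
shortest-cost path #3: 8→11→1→3→12→14 push 3 @ unit cost 30 (adds 90)
total cost = 204

Minimum cost for 9 units: 204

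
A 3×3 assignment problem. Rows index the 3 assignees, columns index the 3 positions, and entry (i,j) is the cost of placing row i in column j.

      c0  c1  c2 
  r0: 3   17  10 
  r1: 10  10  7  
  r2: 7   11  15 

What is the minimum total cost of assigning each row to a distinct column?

optimal assignment: row0→col0 (cost 3), row1→col2 (cost 7), row2→col1 (cost 11)
total = 3 + 7 + 11 = 21

Minimum assignment cost: 21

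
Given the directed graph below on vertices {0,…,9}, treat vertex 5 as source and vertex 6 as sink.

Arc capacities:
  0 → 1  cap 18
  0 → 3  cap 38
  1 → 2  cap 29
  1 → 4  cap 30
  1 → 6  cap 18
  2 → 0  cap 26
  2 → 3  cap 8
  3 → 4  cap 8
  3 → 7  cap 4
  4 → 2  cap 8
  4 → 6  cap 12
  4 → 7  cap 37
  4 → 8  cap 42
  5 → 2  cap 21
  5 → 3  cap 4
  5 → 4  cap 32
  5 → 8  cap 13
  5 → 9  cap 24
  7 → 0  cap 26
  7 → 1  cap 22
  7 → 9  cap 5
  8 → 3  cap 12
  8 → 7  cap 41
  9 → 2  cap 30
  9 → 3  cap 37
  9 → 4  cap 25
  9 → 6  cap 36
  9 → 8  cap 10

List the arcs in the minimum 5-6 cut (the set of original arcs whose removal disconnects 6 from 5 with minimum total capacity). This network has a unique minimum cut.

augment #1: 5→4→6 push 12
augment #2: 5→9→6 push 24
augment #3: 5→2→0→1→6 push 18
augment #4: 5→3→7→9→6 push 4
augment #5: 5→4→7→9→6 push 1
max flow = 59; residual-reachable set from 5 gives S-side
cut edges (S→T): {(1,6), (4,6), (5,9), (7,9)} total cap 59

Min-cut arcs: {(1,6), (4,6), (5,9), (7,9)} (total capacity 59)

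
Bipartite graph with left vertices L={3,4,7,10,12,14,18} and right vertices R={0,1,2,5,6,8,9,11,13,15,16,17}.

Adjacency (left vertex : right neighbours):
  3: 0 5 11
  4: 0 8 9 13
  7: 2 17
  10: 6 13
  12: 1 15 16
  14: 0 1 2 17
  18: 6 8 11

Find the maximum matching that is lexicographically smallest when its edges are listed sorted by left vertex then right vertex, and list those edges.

Lex-smallest maximum matching: {(3,0), (4,8), (7,2), (10,6), (12,1), (14,17), (18,11)}

|M| = 7 (so the lex-smallest maximum matching has 7 edges)
process left vertices in ascending order; for each, take the smallest-labelled available neighbour that still permits 7 edges overall, or leave it unmatched if none does
lex-smallest matching: {3-0, 4-8, 7-2, 10-6, 12-1, 14-17, 18-11}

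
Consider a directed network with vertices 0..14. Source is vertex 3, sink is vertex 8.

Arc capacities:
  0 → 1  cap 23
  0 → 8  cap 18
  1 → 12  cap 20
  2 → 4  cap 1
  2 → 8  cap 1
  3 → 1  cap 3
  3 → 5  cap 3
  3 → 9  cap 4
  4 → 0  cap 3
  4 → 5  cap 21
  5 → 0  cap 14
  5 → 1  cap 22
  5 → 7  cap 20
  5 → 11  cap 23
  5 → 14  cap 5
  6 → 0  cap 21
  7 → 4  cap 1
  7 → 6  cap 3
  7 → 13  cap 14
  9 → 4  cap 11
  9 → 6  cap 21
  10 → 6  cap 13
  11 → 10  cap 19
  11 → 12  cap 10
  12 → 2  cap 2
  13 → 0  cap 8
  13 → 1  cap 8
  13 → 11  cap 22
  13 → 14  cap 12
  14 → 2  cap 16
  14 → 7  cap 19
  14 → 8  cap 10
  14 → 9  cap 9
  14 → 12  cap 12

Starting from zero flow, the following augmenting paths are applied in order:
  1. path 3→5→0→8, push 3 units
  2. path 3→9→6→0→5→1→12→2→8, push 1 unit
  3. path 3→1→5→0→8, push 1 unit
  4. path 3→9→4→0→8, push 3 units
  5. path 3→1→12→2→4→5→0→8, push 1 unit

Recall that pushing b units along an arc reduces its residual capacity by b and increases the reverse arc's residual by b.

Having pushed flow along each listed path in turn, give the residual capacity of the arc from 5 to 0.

Residual capacity of (5,0): 10

after path 1 (3→5→0→8, push 3): res(5,0)=11
after path 2 (3→9→6→0→5→1→12→2→8, push 1): res(5,0)=12
after path 3 (3→1→5→0→8, push 1): res(5,0)=11
after path 4 (3→9→4→0→8, push 3): res(5,0)=11
after path 5 (3→1→12→2→4→5→0→8, push 1): res(5,0)=10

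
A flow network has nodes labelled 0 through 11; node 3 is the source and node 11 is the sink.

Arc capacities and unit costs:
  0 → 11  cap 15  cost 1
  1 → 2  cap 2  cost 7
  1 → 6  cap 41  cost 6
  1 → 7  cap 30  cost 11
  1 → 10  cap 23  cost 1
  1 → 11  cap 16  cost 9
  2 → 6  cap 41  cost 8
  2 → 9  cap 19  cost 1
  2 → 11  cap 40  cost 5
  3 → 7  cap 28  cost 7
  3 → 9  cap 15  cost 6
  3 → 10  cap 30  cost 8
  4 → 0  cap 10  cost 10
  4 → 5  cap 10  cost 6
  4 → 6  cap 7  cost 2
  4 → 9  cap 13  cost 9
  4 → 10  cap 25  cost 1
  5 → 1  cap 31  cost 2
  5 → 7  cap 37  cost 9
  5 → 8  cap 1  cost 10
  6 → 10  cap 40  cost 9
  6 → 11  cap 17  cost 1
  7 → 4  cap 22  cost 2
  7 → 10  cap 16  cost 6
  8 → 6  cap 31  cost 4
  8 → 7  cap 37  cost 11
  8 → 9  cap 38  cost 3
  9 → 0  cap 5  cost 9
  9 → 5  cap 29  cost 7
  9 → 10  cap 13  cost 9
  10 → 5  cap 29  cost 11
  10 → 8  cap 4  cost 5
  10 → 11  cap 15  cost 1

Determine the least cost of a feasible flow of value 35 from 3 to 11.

Minimum cost for 35 units: 451

shortest-cost path #1: 3→10→11 push 15 @ unit cost 9 (adds 135)
shortest-cost path #2: 3→7→4→6→11 push 7 @ unit cost 12 (adds 84)
shortest-cost path #3: 3→9→0→11 push 5 @ unit cost 16 (adds 80)
shortest-cost path #4: 3→10→8→6→11 push 4 @ unit cost 18 (adds 72)
shortest-cost path #5: 3→7→4→0→11 push 4 @ unit cost 20 (adds 80)
total cost = 451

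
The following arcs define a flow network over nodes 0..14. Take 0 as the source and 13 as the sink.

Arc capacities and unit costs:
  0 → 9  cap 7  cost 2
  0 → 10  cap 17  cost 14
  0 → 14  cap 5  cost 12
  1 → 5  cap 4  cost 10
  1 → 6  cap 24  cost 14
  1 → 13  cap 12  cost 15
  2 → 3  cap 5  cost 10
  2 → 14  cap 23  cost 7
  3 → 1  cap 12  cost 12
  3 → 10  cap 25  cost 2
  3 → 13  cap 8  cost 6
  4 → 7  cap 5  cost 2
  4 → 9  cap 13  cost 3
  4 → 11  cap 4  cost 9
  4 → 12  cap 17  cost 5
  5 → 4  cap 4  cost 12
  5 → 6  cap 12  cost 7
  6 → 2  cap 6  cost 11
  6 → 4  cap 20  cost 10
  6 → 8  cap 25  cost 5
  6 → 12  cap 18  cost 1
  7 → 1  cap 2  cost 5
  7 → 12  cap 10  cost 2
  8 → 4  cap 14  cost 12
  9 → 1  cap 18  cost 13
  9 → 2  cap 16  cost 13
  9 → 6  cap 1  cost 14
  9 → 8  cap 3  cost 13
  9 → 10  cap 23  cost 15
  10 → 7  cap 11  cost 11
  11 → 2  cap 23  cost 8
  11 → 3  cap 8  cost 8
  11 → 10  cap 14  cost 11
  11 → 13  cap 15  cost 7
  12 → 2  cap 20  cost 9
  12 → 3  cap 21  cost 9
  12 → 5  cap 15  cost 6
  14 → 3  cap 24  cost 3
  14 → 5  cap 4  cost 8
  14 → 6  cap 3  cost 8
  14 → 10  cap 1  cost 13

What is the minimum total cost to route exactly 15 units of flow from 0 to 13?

shortest-cost path #1: 0→14→3→13 push 5 @ unit cost 21 (adds 105)
shortest-cost path #2: 0→9→1→13 push 7 @ unit cost 30 (adds 210)
shortest-cost path #3: 0→10→7→12→3→13 push 3 @ unit cost 42 (adds 126)
total cost = 441

Minimum cost for 15 units: 441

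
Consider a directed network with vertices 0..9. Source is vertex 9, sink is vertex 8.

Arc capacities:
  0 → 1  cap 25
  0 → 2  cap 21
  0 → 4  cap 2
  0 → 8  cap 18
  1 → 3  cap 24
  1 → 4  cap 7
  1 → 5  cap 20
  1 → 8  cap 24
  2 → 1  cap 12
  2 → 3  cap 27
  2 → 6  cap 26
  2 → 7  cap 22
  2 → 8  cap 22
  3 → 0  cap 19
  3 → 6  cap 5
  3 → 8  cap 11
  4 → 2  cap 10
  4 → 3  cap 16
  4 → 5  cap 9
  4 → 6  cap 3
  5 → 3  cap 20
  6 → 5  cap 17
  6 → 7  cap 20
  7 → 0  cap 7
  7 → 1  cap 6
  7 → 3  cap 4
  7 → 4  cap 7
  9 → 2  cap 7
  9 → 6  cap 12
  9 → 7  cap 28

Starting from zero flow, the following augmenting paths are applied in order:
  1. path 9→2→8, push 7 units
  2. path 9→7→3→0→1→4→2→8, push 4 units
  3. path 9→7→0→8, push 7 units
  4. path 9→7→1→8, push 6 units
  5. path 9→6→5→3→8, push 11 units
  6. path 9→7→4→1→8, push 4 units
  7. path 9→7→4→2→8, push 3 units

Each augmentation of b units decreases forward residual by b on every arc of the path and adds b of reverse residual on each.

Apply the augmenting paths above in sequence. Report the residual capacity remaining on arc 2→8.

Residual capacity of (2,8): 8

after path 1 (9→2→8, push 7): res(2,8)=15
after path 2 (9→7→3→0→1→4→2→8, push 4): res(2,8)=11
after path 3 (9→7→0→8, push 7): res(2,8)=11
after path 4 (9→7→1→8, push 6): res(2,8)=11
after path 5 (9→6→5→3→8, push 11): res(2,8)=11
after path 6 (9→7→4→1→8, push 4): res(2,8)=11
after path 7 (9→7→4→2→8, push 3): res(2,8)=8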